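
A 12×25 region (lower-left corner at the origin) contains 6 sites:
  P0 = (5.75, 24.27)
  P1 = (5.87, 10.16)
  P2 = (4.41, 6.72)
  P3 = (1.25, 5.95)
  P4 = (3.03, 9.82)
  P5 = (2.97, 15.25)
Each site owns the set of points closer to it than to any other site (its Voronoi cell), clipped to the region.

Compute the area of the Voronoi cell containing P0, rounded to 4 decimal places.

1. box [0,12]×[0,25]: [(0, 0) (12, 0) (12, 25) (0, 25)]
2. ⊥bis P0·P1 via (5.81,17.215): [(0, 17.1656) (12, 17.2676) (12, 25) (0, 25)]  |A|=93.4006
3. ⊥bis P0·P2 via (5.08,15.495): [(0, 17.1656) (12, 17.2676) (12, 25) (0, 25)]  |A|=93.4006
4. ⊥bis P0·P3 via (3.5,15.11): [(0, 17.1656) (12, 17.2676) (12, 25) (0, 25)]  |A|=93.4006
5. ⊥bis P0·P4 via (4.39,17.045): [(0, 17.8714) (3.5873, 17.1961) (12, 17.2676) (12, 25) (0, 25)]  |A|=92.1347
6. ⊥bis P0·P5 via (4.36,19.76): [(0, 21.1038) (12, 17.4053) (12, 25) (0, 25)]  |A|=68.9455
7. canonical 4-gon: [(0, 21.1038) (12, 17.4053) (12, 25) (0, 25)]
8. shoelace: 68.9455

Area of P0's cell: 68.9455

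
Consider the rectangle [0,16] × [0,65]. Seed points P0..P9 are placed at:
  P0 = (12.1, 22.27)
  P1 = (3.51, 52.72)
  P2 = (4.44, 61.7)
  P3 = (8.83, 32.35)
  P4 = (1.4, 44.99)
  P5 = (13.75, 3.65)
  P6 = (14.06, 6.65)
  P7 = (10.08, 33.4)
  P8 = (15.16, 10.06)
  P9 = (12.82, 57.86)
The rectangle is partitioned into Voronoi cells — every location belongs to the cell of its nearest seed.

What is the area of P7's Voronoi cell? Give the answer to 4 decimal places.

Area of P7's cell: 115.8409

1. box [0,16]×[0,65]: [(0, 0) (16, 0) (16, 65) (0, 65)]
2. ⊥bis P7·P0 via (11.09,27.835): [(0, 25.8223) (16, 28.7261) (16, 65) (0, 65)]  |A|=603.6129
3. ⊥bis P7·P1 via (6.795,43.06): [(0, 40.7493) (0, 25.8223) (16, 28.7261) (16, 46.1903)]  |A|=259.1293
4. ⊥bis P7·P2 via (7.26,47.55): [(0, 40.7493) (0, 25.8223) (16, 28.7261) (16, 46.1903)]  |A|=259.1293
5. ⊥bis P7·P3 via (9.455,32.875): [(2.2095, 41.5006) (13.3448, 28.2442) (16, 28.7261) (16, 46.1903)]  |A|=140.7019
6. ⊥bis P7·P4 via (5.74,39.195): [(14.3156, 45.6175) (4.7617, 38.4623) (13.3448, 28.2442) (16, 28.7261) (16, 46.1903)]  |A|=117.0571
7. ⊥bis P7·P5 via (11.915,18.525): [(14.3156, 45.6175) (4.7617, 38.4623) (13.3448, 28.2442) (16, 28.7261) (16, 46.1903)]  |A|=117.0571
8. ⊥bis P7·P6 via (12.07,20.025): [(14.3156, 45.6175) (4.7617, 38.4623) (13.3448, 28.2442) (16, 28.7261) (16, 46.1903)]  |A|=117.0571
9. ⊥bis P7·P8 via (12.62,21.73): [(14.3156, 45.6175) (4.7617, 38.4623) (13.3448, 28.2442) (16, 28.7261) (16, 46.1903)]  |A|=117.0571
10. ⊥bis P7·P9 via (11.45,45.63): [(13.9573, 45.3491) (4.7617, 38.4623) (13.3448, 28.2442) (16, 28.7261) (16, 45.1203)]  |A|=115.8409
11. canonical 5-gon: [(13.9573, 45.3491) (4.7617, 38.4623) (13.3448, 28.2442) (16, 28.7261) (16, 45.1203)]
12. shoelace: 115.8409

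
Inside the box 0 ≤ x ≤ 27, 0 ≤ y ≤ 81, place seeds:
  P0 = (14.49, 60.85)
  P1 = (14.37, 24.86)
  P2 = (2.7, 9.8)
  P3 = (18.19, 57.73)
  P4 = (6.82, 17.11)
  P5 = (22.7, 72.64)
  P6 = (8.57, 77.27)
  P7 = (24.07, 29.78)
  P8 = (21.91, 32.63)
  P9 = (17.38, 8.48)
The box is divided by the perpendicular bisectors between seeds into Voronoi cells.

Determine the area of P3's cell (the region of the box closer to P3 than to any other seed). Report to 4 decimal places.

Area of P3's cell: 292.9533

1. box [0,27]×[0,81]: [(0, 0) (27, 0) (27, 81) (0, 81)]
2. ⊥bis P3·P0 via (16.34,59.29): [(0, 39.9124) (0, 0) (27, 0) (27, 71.9317)]  |A|=1509.8954
3. ⊥bis P3·P1 via (16.28,41.295): [(2.5148, 42.8947) (27, 40.0492) (27, 71.9317)]  |A|=390.3247
4. ⊥bis P3·P2 via (10.445,33.765): [(2.5148, 42.8947) (27, 40.0492) (27, 71.9317)]  |A|=390.3247
5. ⊥bis P3·P4 via (12.505,37.42): [(2.5148, 42.8947) (27, 40.0492) (27, 71.9317)]  |A|=390.3247
6. ⊥bis P3·P5 via (20.445,65.185): [(21.1349, 64.9763) (2.5148, 42.8947) (27, 40.0492) (27, 63.2022)]  |A|=364.7253
7. ⊥bis P3·P6 via (13.38,67.5): [(21.1349, 64.9763) (2.5148, 42.8947) (27, 40.0492) (27, 63.2022)]  |A|=364.7253
8. ⊥bis P3·P7 via (21.13,43.755): [(21.1349, 64.9763) (2.5148, 42.8947) (11.8718, 41.8073) (27, 44.9899) (27, 63.2022)]  |A|=327.3531
9. ⊥bis P3·P8 via (20.05,45.18): [(21.1349, 64.9763) (2.5148, 42.8947) (3.7007, 42.7569) (27, 46.21) (27, 63.2022)]  |A|=292.9533
10. ⊥bis P3·P9 via (17.785,33.105): [(21.1349, 64.9763) (2.5148, 42.8947) (3.7007, 42.7569) (27, 46.21) (27, 63.2022)]  |A|=292.9533
11. canonical 5-gon: [(21.1349, 64.9763) (2.5148, 42.8947) (3.7007, 42.7569) (27, 46.21) (27, 63.2022)]
12. shoelace: 292.9533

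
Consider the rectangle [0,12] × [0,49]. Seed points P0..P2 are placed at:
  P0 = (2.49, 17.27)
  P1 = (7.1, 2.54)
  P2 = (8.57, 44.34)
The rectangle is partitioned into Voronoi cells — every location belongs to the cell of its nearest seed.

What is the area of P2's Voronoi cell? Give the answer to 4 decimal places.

Area of P2's cell: 219.6068

1. box [0,12]×[0,49]: [(0, 0) (12, 0) (12, 49) (0, 49)]
2. ⊥bis P2·P0 via (5.53,30.805): [(0, 32.0471) (12, 29.3518) (12, 49) (0, 49)]  |A|=219.6068
3. ⊥bis P2·P1 via (7.835,23.44): [(0, 32.0471) (12, 29.3518) (12, 49) (0, 49)]  |A|=219.6068
4. canonical 4-gon: [(0, 32.0471) (12, 29.3518) (12, 49) (0, 49)]
5. shoelace: 219.6068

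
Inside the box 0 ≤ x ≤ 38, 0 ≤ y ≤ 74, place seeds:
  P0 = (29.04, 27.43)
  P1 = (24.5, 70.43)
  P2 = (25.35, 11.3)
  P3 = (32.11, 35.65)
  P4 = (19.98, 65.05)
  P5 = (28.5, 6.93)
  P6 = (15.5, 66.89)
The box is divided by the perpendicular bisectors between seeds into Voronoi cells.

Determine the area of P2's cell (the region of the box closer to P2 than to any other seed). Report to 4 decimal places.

Area of P2's cell: 604.3463

1. box [0,38]×[0,74]: [(0, 0) (38, 0) (38, 74) (0, 74)]
2. ⊥bis P2·P0 via (27.195,19.365): [(0, 25.5863) (0, 0) (38, 0) (38, 16.8932)]  |A|=807.1101
3. ⊥bis P2·P1 via (24.925,40.865): [(0, 25.5863) (0, 0) (38, 0) (38, 16.8932)]  |A|=807.1101
4. ⊥bis P2·P3 via (28.73,23.475): [(0, 25.5863) (0, 0) (38, 0) (38, 16.8932)]  |A|=807.1101
5. ⊥bis P2·P4 via (22.665,38.175): [(0, 25.5863) (0, 0) (38, 0) (38, 16.8932)]  |A|=807.1101
6. ⊥bis P2·P5 via (26.925,9.115): [(37.7842, 16.9426) (0, 25.5863) (0, 0) (14.2797, 0)]  |A|=604.3463
7. ⊥bis P2·P6 via (20.425,39.095): [(37.7842, 16.9426) (0, 25.5863) (0, 0) (14.2797, 0)]  |A|=604.3463
8. canonical 4-gon: [(37.7842, 16.9426) (0, 25.5863) (0, 0) (14.2797, 0)]
9. shoelace: 604.3463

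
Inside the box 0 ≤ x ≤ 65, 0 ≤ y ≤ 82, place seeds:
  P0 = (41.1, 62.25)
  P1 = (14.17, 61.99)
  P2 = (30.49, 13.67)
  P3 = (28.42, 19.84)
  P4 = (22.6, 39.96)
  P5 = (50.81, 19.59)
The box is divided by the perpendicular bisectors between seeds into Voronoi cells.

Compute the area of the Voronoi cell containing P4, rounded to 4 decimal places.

Area of P4's cell: 862.4248

1. box [0,65]×[0,82]: [(0, 0) (65, 0) (65, 82) (0, 82)]
2. ⊥bis P4·P0 via (31.85,51.105): [(0, 77.5395) (0, 0) (65, 0) (65, 23.5915)]  |A|=3286.7588
3. ⊥bis P4·P1 via (18.385,50.975): [(27.7082, 54.5426) (0, 43.9398) (0, 0) (65, 0) (65, 23.5915)]  |A|=2821.2659
4. ⊥bis P4·P2 via (26.545,26.815): [(51.9352, 34.4349) (27.7082, 54.5426) (0, 43.9398) (0, 18.8485)]  |A|=1058.5711
5. ⊥bis P4·P3 via (25.51,29.9): [(49.1574, 36.7404) (27.7082, 54.5426) (0, 43.9398) (0, 22.5209)]  |A|=886.7948
6. ⊥bis P4·P5 via (36.705,29.775): [(39.7748, 34.0263) (44.5161, 40.5925) (27.7082, 54.5426) (0, 43.9398) (0, 22.5209)]  |A|=862.4248
7. canonical 5-gon: [(39.7748, 34.0263) (44.5161, 40.5925) (27.7082, 54.5426) (0, 43.9398) (0, 22.5209)]
8. shoelace: 862.4248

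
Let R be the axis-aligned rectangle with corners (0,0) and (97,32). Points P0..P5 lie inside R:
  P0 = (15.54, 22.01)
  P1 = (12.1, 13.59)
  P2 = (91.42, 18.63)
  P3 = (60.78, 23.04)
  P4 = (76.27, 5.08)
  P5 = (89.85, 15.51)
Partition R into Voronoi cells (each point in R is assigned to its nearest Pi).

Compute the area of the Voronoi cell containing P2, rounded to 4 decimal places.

1. box [0,97]×[0,32]: [(0, 0) (97, 0) (97, 32) (0, 32)]
2. ⊥bis P2·P0 via (53.48,20.32): [(52.5749, 0) (97, 0) (97, 32) (54.0003, 32)]  |A|=1398.7978
3. ⊥bis P2·P1 via (51.76,16.11): [(52.6609, 1.9315) (52.7836, 0) (97, 0) (97, 32) (54.0003, 32)]  |A|=1398.5961
4. ⊥bis P2·P3 via (76.1,20.835): [(73.1012, 0) (97, 0) (97, 32) (77.707, 32)]  |A|=691.0688
5. ⊥bis P2·P4 via (83.845,11.855): [(76.0603, 20.559) (94.448, 0) (97, 0) (97, 32) (77.707, 32)]  |A|=471.6352
6. ⊥bis P2·P5 via (90.635,17.07): [(76.5763, 24.1444) (97, 13.8671) (97, 32) (77.707, 32)]  |A|=260.9494
7. canonical 4-gon: [(76.5763, 24.1444) (97, 13.8671) (97, 32) (77.707, 32)]
8. shoelace: 260.9494

Area of P2's cell: 260.9494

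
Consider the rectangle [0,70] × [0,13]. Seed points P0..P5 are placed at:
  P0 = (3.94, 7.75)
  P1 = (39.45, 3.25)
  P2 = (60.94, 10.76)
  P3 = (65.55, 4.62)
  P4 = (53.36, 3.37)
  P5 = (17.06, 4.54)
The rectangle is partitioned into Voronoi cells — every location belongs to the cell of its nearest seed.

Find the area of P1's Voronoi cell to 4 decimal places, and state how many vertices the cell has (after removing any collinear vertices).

Area of P1's cell: 233.6411 (4 vertices)

1. box [0,70]×[0,13]: [(0, 0) (70, 0) (70, 13) (0, 13)]
2. ⊥bis P1·P0 via (21.695,5.5): [(20.998, 0) (70, 0) (70, 13) (22.6454, 13)]  |A|=626.3176
3. ⊥bis P1·P2 via (50.195,7.005): [(20.998, 0) (52.643, 0) (48.1, 13) (22.6454, 13)]  |A|=371.1468
4. ⊥bis P1·P3 via (52.5,3.935): [(20.998, 0) (52.643, 0) (48.1, 13) (22.6454, 13)]  |A|=371.1468
5. ⊥bis P1·P4 via (46.405,3.31): [(20.998, 0) (46.4336, 0) (46.3214, 13) (22.6454, 13)]  |A|=319.2248
6. ⊥bis P1·P5 via (28.255,3.895): [(28.0306, 0) (46.4336, 0) (46.3214, 13) (28.7796, 13)]  |A|=233.6411
7. canonical 4-gon: [(28.0306, 0) (46.4336, 0) (46.3214, 13) (28.7796, 13)]
8. shoelace: 233.6411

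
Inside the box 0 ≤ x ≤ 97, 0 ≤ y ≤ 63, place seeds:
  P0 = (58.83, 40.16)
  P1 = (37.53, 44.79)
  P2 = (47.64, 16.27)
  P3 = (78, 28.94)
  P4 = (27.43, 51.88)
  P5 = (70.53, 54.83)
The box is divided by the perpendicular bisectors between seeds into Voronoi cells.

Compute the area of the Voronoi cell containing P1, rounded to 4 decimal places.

1. box [0,97]×[0,63]: [(0, 0) (97, 0) (97, 63) (0, 63)]
2. ⊥bis P1·P0 via (48.18,42.475): [(0, 0) (38.9472, 0) (52.6415, 63) (0, 63)]  |A|=2885.0443
3. ⊥bis P1·P2 via (42.585,30.53): [(0, 15.4341) (45.8338, 31.6817) (52.6415, 63) (0, 63)]  |A|=1914.3858
4. ⊥bis P1·P3 via (57.765,36.865): [(0, 15.4341) (45.8338, 31.6817) (52.6415, 63) (0, 63)]  |A|=1914.3858
5. ⊥bis P1·P4 via (32.48,48.335): [(12.4931, 19.8628) (45.8338, 31.6817) (52.6415, 63) (42.7745, 63)]  |A|=694.6766
6. ⊥bis P1·P5 via (54.03,49.81): [(12.4931, 19.8628) (45.8338, 31.6817) (51.5478, 57.9685) (50.017, 63) (42.7745, 63)]  |A|=688.074
7. canonical 5-gon: [(12.4931, 19.8628) (45.8338, 31.6817) (51.5478, 57.9685) (50.017, 63) (42.7745, 63)]
8. shoelace: 688.074

Area of P1's cell: 688.0740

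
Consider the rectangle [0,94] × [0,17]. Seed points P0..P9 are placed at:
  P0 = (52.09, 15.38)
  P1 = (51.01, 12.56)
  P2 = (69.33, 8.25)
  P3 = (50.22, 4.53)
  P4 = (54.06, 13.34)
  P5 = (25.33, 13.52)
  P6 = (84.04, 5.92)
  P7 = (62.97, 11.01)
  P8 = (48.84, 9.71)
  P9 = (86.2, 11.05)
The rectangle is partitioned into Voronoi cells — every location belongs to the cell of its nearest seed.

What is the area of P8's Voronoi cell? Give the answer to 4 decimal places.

Area of P8's cell: 135.1329

1. box [0,94]×[0,17]: [(0, 0) (94, 0) (94, 17) (0, 17)]
2. ⊥bis P8·P0 via (50.465,12.545): [(0, 0) (72.3512, 0) (42.6927, 17) (0, 17)]  |A|=977.8735
3. ⊥bis P8·P1 via (49.925,11.135): [(0, 0) (64.5493, 0) (42.2221, 17) (0, 17)]  |A|=907.5571
4. ⊥bis P8·P2 via (59.085,8.98): [(0, 0) (58.4451, 0) (58.7593, 4.4086) (42.2221, 17) (0, 17)]  |A|=894.1018
5. ⊥bis P8·P3 via (49.53,7.12): [(0, 0) (22.8042, 0) (53.729, 8.2386) (42.2221, 17) (0, 17)]  |A|=735.5956
6. ⊥bis P8·P4 via (51.45,11.525): [(0, 0) (22.8042, 0) (53.729, 8.2386) (42.2221, 17) (0, 17)]  |A|=735.5956
7. ⊥bis P8·P5 via (37.085,11.615): [(35.7621, 3.4521) (53.729, 8.2386) (42.2221, 17) (37.9577, 17)]  |A|=135.1329
8. ⊥bis P8·P6 via (66.44,7.815): [(35.7621, 3.4521) (53.729, 8.2386) (42.2221, 17) (37.9577, 17)]  |A|=135.1329
9. ⊥bis P8·P7 via (55.905,10.36): [(35.7621, 3.4521) (53.729, 8.2386) (42.2221, 17) (37.9577, 17)]  |A|=135.1329
10. ⊥bis P8·P9 via (67.52,10.38): [(35.7621, 3.4521) (53.729, 8.2386) (42.2221, 17) (37.9577, 17)]  |A|=135.1329
11. canonical 4-gon: [(35.7621, 3.4521) (53.729, 8.2386) (42.2221, 17) (37.9577, 17)]
12. shoelace: 135.1329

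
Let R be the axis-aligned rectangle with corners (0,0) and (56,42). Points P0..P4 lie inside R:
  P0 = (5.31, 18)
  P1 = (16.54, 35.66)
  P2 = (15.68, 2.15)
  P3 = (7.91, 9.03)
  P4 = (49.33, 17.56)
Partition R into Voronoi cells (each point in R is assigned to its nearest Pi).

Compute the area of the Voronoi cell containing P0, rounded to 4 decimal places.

Area of P0's cell: 265.5455

1. box [0,56]×[0,42]: [(0, 0) (56, 0) (56, 42) (0, 42)]
2. ⊥bis P0·P1 via (10.925,26.83): [(0, 33.7772) (0, 0) (53.1171, 0)]  |A|=897.0745
3. ⊥bis P0·P2 via (10.495,10.075): [(23.6937, 18.7104) (0, 33.7772) (0, 3.2086)]  |A|=362.1425
4. ⊥bis P0·P3 via (6.61,13.515): [(23.0253, 18.2731) (23.6937, 18.7104) (0, 33.7772) (0, 11.5991)]  |A|=265.5455
5. ⊥bis P0·P4 via (27.32,17.78): [(23.0253, 18.2731) (23.6937, 18.7104) (0, 33.7772) (0, 11.5991)]  |A|=265.5455
6. canonical 4-gon: [(23.0253, 18.2731) (23.6937, 18.7104) (0, 33.7772) (0, 11.5991)]
7. shoelace: 265.5455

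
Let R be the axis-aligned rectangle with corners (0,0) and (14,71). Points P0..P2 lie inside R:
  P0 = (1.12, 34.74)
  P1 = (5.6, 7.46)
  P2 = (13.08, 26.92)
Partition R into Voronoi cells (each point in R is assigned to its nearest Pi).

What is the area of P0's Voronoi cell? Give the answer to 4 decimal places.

1. box [0,14]×[0,71]: [(0, 0) (14, 0) (14, 71) (0, 71)]
2. ⊥bis P0·P1 via (3.36,21.1): [(0, 20.5482) (14, 22.8473) (14, 71) (0, 71)]  |A|=690.2312
3. ⊥bis P0·P2 via (7.1,30.83): [(0, 20.5482) (0.4227, 20.6176) (14, 41.3829) (14, 71) (0, 71)]  |A|=564.3992
4. canonical 5-gon: [(0, 20.5482) (0.4227, 20.6176) (14, 41.3829) (14, 71) (0, 71)]
5. shoelace: 564.3992

Area of P0's cell: 564.3992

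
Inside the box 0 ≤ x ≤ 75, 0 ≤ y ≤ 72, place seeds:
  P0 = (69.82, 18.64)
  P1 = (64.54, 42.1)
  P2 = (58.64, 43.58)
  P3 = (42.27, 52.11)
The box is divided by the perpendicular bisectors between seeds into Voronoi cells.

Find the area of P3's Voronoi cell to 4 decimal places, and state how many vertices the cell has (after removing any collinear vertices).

Area of P3's cell: 3076.5612 (5 vertices)

1. box [0,75]×[0,72]: [(0, 0) (75, 0) (75, 72) (0, 72)]
2. ⊥bis P3·P0 via (56.045,35.375): [(0, 0) (13.0685, 0) (75, 50.9773) (75, 72) (0, 72)]  |A|=3821.4497
3. ⊥bis P3·P1 via (53.405,47.105): [(0, 0) (13.0685, 0) (43.4859, 25.0373) (64.5949, 72) (0, 72)]  |A|=3245.8692
4. ⊥bis P3·P2 via (50.455,47.845): [(0, 0) (13.0685, 0) (34.8788, 17.9526) (63.0416, 72) (0, 72)]  |A|=3076.5612
5. canonical 5-gon: [(0, 0) (13.0685, 0) (34.8788, 17.9526) (63.0416, 72) (0, 72)]
6. shoelace: 3076.5612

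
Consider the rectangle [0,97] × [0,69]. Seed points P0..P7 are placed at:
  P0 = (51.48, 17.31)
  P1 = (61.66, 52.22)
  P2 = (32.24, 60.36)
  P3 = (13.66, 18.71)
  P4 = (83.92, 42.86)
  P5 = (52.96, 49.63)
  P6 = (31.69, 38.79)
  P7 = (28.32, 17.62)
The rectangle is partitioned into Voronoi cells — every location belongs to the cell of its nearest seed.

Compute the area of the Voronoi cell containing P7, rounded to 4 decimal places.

Area of P7's cell: 537.9805

1. box [0,97]×[0,69]: [(0, 0) (97, 0) (97, 69) (0, 69)]
2. ⊥bis P7·P0 via (39.9,17.465): [(0, 0) (39.6662, 0) (40.5898, 69) (0, 69)]  |A|=2768.8331
3. ⊥bis P7·P1 via (44.99,34.92): [(0, 0) (39.6662, 0) (40.1955, 39.5399) (9.622, 69) (0, 69)]  |A|=2312.6767
4. ⊥bis P7·P2 via (30.28,38.99): [(0, 41.7672) (0, 0) (39.6662, 0) (40.176, 38.0824)]  |A|=1594.3108
5. ⊥bis P7·P3 via (20.99,18.165): [(22.5908, 39.6952) (19.6394, 0) (39.6662, 0) (40.176, 38.0824)]  |A|=732.738
6. ⊥bis P7·P4 via (56.12,30.24): [(22.5908, 39.6952) (19.6394, 0) (39.6662, 0) (40.176, 38.0824)]  |A|=732.738
7. ⊥bis P7·P5 via (40.64,33.625): [(34.1289, 38.637) (22.5908, 39.6952) (19.6394, 0) (39.6662, 0) (40.1216, 34.024)]  |A|=720.4524
8. ⊥bis P7·P6 via (30.005,28.205): [(21.8332, 29.5058) (19.6394, 0) (39.6662, 0) (40.0224, 26.6104)]  |A|=537.9805
9. canonical 4-gon: [(21.8332, 29.5058) (19.6394, 0) (39.6662, 0) (40.0224, 26.6104)]
10. shoelace: 537.9805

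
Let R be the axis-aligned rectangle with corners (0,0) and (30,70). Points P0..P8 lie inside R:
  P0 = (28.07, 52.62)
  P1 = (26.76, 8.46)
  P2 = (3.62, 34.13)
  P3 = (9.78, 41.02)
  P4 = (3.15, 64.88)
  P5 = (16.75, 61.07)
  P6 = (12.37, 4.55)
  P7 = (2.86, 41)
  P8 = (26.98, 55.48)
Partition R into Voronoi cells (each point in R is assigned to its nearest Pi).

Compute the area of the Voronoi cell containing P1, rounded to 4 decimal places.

1. box [0,30]×[0,70]: [(0, 0) (30, 0) (30, 70) (0, 70)]
2. ⊥bis P1·P0 via (27.415,30.54): [(0, 31.3533) (0, 0) (30, 0) (30, 30.4633)]  |A|=927.2487
3. ⊥bis P1·P2 via (15.19,21.295): [(25.5085, 30.5966) (0, 7.6021) (0, 0) (30, 0) (30, 30.4633)]  |A|=624.3201
4. ⊥bis P1·P3 via (18.27,24.74): [(29.2854, 30.4845) (20.0296, 25.6576) (0, 7.6021) (0, 0) (30, 0) (30, 30.4633)]  |A|=614.6864
5. ⊥bis P1·P4 via (14.955,36.67): [(29.2854, 30.4845) (20.0296, 25.6576) (0, 7.6021) (0, 0) (30, 0) (30, 30.4633)]  |A|=614.6864
6. ⊥bis P1·P5 via (21.755,34.765): [(29.2854, 30.4845) (20.0296, 25.6576) (0, 7.6021) (0, 0) (30, 0) (30, 30.4633)]  |A|=614.6864
7. ⊥bis P1·P6 via (19.565,6.505): [(29.2854, 30.4845) (20.0296, 25.6576) (15.4762, 21.553) (21.3325, 0) (30, 0) (30, 30.4633)]  |A|=325.9706
8. ⊥bis P1·P7 via (14.81,24.73): [(29.2854, 30.4845) (20.0296, 25.6576) (15.4762, 21.553) (21.3325, 0) (30, 0) (30, 30.4633)]  |A|=325.9706
9. ⊥bis P1·P8 via (26.87,31.97): [(29.2854, 30.4845) (20.0296, 25.6576) (15.4762, 21.553) (21.3325, 0) (30, 0) (30, 30.4633)]  |A|=325.9706
10. canonical 6-gon: [(29.2854, 30.4845) (20.0296, 25.6576) (15.4762, 21.553) (21.3325, 0) (30, 0) (30, 30.4633)]
11. shoelace: 325.9706

Area of P1's cell: 325.9706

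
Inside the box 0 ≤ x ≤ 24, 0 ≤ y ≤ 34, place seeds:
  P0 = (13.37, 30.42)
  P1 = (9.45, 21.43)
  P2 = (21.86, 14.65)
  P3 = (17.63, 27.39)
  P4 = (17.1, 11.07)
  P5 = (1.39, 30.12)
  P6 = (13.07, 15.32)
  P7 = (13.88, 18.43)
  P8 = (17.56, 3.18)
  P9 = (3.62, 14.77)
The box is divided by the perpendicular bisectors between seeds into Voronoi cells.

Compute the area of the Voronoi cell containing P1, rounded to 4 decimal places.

1. box [0,24]×[0,34]: [(0, 0) (24, 0) (24, 34) (0, 34)]
2. ⊥bis P1·P0 via (11.41,25.925): [(0, 30.9002) (0, 0) (24, 0) (24, 20.4353)]  |A|=616.0257
3. ⊥bis P1·P2 via (15.655,18.04): [(18.3173, 22.9131) (0, 30.9002) (0, 0) (5.7991, 0)]  |A|=349.4432
4. ⊥bis P1·P3 via (13.54,24.41): [(16.7375, 20.0214) (12.914, 25.2692) (0, 30.9002) (0, 0) (5.7991, 0)]  |A|=339.7697
5. ⊥bis P1·P4 via (13.275,16.25): [(15.6252, 17.9854) (16.7375, 20.0214) (12.914, 25.2692) (0, 30.9002) (0, 6.4475)]  |A|=237.248
6. ⊥bis P1·P5 via (5.42,25.775): [(15.6252, 17.9854) (16.7375, 20.0214) (12.914, 25.2692) (7.4455, 27.6537) (0, 20.7479) (0, 6.4475)]  |A|=199.4535
7. ⊥bis P1·P6 via (11.26,18.375): [(15.9239, 21.1382) (12.914, 25.2692) (7.4455, 27.6537) (0, 20.7479) (0, 11.7038)]  |A|=133.2457
8. ⊥bis P1·P7 via (11.665,19.93): [(10.1777, 17.7338) (14.1406, 23.5857) (12.914, 25.2692) (7.4455, 27.6537) (0, 20.7479) (0, 11.7038)]  |A|=123.1786
9. ⊥bis P1·P8 via (13.505,12.305): [(10.1777, 17.7338) (14.1406, 23.5857) (12.914, 25.2692) (7.4455, 27.6537) (0, 20.7479) (0, 11.7038)]  |A|=123.1786
10. ⊥bis P1·P9 via (6.535,18.1): [(8.2548, 16.5945) (10.1777, 17.7338) (14.1406, 23.5857) (12.914, 25.2692) (7.4455, 27.6537) (1.7043, 22.3287)]  |A|=75.7859
11. canonical 6-gon: [(8.2548, 16.5945) (10.1777, 17.7338) (14.1406, 23.5857) (12.914, 25.2692) (7.4455, 27.6537) (1.7043, 22.3287)]
12. shoelace: 75.7859

Area of P1's cell: 75.7859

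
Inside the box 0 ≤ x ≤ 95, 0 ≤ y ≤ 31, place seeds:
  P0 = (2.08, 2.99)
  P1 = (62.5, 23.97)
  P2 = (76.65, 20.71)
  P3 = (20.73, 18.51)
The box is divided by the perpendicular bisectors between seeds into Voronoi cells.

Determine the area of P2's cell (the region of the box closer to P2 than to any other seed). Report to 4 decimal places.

1. box [0,95]×[0,31]: [(0, 0) (95, 0) (95, 31) (0, 31)]
2. ⊥bis P2·P0 via (39.365,11.85): [(42.1809, 0) (95, 0) (95, 31) (34.8144, 31)]  |A|=1751.5727
3. ⊥bis P2·P1 via (69.575,22.34): [(64.4281, 0) (95, 0) (95, 31) (71.5702, 31)]  |A|=837.0266
4. ⊥bis P2·P3 via (48.69,19.61): [(64.4281, 0) (95, 0) (95, 31) (71.5702, 31)]  |A|=837.0266
5. canonical 4-gon: [(64.4281, 0) (95, 0) (95, 31) (71.5702, 31)]
6. shoelace: 837.0266

Area of P2's cell: 837.0266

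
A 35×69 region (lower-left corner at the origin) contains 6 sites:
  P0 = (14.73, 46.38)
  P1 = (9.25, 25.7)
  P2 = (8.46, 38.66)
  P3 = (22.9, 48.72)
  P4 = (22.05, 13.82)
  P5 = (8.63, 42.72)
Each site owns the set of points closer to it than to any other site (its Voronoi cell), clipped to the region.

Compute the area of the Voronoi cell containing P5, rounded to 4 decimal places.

Area of P5's cell: 162.3494

1. box [0,35]×[0,69]: [(0, 0) (35, 0) (35, 69) (0, 69)]
2. ⊥bis P5·P0 via (11.68,44.55): [(0, 64.0167) (0, 0) (35, 0) (35, 5.6833)]  |A|=1219.75
3. ⊥bis P5·P1 via (8.94,34.21): [(17.6927, 34.5288) (0, 64.0167) (0, 33.8843)]  |A|=266.5611
4. ⊥bis P5·P2 via (8.545,40.69): [(14.1365, 40.4559) (0, 64.0167) (0, 41.0478)]  |A|=162.3494
5. ⊥bis P5·P3 via (15.765,45.72): [(14.1365, 40.4559) (0, 64.0167) (0, 41.0478)]  |A|=162.3494
6. ⊥bis P5·P4 via (15.34,28.27): [(14.1365, 40.4559) (0, 64.0167) (0, 41.0478)]  |A|=162.3494
7. canonical 3-gon: [(14.1365, 40.4559) (0, 64.0167) (0, 41.0478)]
8. shoelace: 162.3494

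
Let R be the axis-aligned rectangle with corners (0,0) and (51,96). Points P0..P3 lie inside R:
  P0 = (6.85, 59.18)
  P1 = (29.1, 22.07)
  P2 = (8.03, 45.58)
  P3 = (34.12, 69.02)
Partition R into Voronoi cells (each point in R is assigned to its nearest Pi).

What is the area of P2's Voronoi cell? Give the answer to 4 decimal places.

1. box [0,51]×[0,96]: [(0, 0) (51, 0) (51, 96) (0, 96)]
2. ⊥bis P2·P0 via (7.44,52.38): [(0, 51.7345) (0, 0) (51, 0) (51, 56.1595)]  |A|=2751.2955
3. ⊥bis P2·P1 via (18.565,33.825): [(42.6805, 55.4376) (0, 51.7345) (0, 17.1868)]  |A|=737.2558
4. ⊥bis P2·P3 via (21.075,57.3): [(31.6388, 45.5419) (24.1896, 53.8333) (0, 51.7345) (0, 17.1868)]  |A|=654.6231
5. canonical 4-gon: [(31.6388, 45.5419) (24.1896, 53.8333) (0, 51.7345) (0, 17.1868)]
6. shoelace: 654.6231

Area of P2's cell: 654.6231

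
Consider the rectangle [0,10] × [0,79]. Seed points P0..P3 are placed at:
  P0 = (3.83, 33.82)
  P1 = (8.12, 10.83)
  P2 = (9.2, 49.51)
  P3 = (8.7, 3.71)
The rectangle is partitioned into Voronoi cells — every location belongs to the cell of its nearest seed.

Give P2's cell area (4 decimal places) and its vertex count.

Area of P2's cell: 368.1648 (4 vertices)

1. box [0,10]×[0,79]: [(0, 0) (10, 0) (10, 79) (0, 79)]
2. ⊥bis P2·P0 via (6.515,41.665): [(0, 43.8948) (10, 40.4722) (10, 79) (0, 79)]  |A|=368.1648
3. ⊥bis P2·P1 via (8.66,30.17): [(0, 43.8948) (10, 40.4722) (10, 79) (0, 79)]  |A|=368.1648
4. ⊥bis P2·P3 via (8.95,26.61): [(0, 43.8948) (10, 40.4722) (10, 79) (0, 79)]  |A|=368.1648
5. canonical 4-gon: [(0, 43.8948) (10, 40.4722) (10, 79) (0, 79)]
6. shoelace: 368.1648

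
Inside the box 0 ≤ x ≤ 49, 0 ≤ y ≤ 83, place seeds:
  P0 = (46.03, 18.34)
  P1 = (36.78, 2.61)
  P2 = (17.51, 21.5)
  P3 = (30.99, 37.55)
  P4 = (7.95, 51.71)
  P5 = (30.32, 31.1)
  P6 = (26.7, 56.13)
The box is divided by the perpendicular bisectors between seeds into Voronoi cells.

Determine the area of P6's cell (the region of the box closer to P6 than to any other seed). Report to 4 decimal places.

1. box [0,49]×[0,83]: [(0, 0) (49, 0) (49, 83) (0, 83)]
2. ⊥bis P6·P0 via (36.365,37.235): [(0, 18.6339) (49, 43.6979) (49, 83) (0, 83)]  |A|=2539.8698
3. ⊥bis P6·P1 via (31.74,29.37): [(0, 23.3921) (14.7234, 26.1651) (49, 43.6979) (49, 83) (0, 83)]  |A|=2504.8417
4. ⊥bis P6·P2 via (22.105,38.815): [(0, 44.6812) (33.5277, 35.7837) (49, 43.6979) (49, 83) (0, 83)]  |A|=2103.2178
5. ⊥bis P6·P3 via (28.845,46.84): [(0, 44.6812) (9.0702, 42.2741) (49, 51.4937) (49, 83) (0, 83)]  |A|=1800.5846
6. ⊥bis P6·P4 via (17.325,53.92): [(19.5025, 44.6829) (49, 51.4937) (49, 83) (10.4699, 83)]  |A|=1202.861
7. ⊥bis P6·P5 via (28.51,43.615): [(19.5025, 44.6829) (49, 51.4937) (49, 83) (10.4699, 83)]  |A|=1202.861
8. canonical 4-gon: [(19.5025, 44.6829) (49, 51.4937) (49, 83) (10.4699, 83)]
9. shoelace: 1202.861

Area of P6's cell: 1202.8610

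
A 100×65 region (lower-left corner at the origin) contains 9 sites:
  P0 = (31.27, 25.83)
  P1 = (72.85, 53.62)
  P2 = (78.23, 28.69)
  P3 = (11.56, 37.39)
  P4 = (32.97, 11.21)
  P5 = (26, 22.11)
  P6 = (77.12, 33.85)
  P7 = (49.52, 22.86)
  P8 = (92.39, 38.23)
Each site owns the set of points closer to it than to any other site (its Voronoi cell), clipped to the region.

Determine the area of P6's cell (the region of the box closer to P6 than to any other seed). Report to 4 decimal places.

Area of P6's cell: 298.3292

1. box [0,100]×[0,65]: [(0, 0) (100, 0) (100, 65) (0, 65)]
2. ⊥bis P6·P0 via (54.195,29.84): [(59.4146, 0) (100, 0) (100, 65) (48.0449, 65)]  |A|=3007.5684
3. ⊥bis P6·P1 via (74.985,43.735): [(52.6098, 38.9023) (59.4146, 0) (100, 0) (100, 49.1378)]  |A|=1953.7591
4. ⊥bis P6·P2 via (77.675,31.27): [(52.6098, 38.9023) (54.8054, 26.3504) (100, 36.0725) (100, 49.1378)]  |A|=603.8978
5. ⊥bis P6·P3 via (44.34,35.62): [(52.6098, 38.9023) (54.8054, 26.3504) (100, 36.0725) (100, 49.1378)]  |A|=603.8978
6. ⊥bis P6·P4 via (55.045,22.53): [(52.6098, 38.9023) (54.8054, 26.3504) (100, 36.0725) (100, 49.1378)]  |A|=603.8978
7. ⊥bis P6·P5 via (51.56,27.98): [(52.6098, 38.9023) (54.8054, 26.3504) (100, 36.0725) (100, 49.1378)]  |A|=603.8978
8. ⊥bis P6·P7 via (63.32,28.355): [(58.6046, 40.1971) (63.3834, 28.1957) (100, 36.0725) (100, 49.1378)]  |A|=508.9697
9. ⊥bis P6·P8 via (84.755,36.04): [(82.1066, 45.2731) (58.6046, 40.1971) (63.3834, 28.1957) (85.6322, 32.9817)]  |A|=298.3292
10. canonical 4-gon: [(82.1066, 45.2731) (58.6046, 40.1971) (63.3834, 28.1957) (85.6322, 32.9817)]
11. shoelace: 298.3292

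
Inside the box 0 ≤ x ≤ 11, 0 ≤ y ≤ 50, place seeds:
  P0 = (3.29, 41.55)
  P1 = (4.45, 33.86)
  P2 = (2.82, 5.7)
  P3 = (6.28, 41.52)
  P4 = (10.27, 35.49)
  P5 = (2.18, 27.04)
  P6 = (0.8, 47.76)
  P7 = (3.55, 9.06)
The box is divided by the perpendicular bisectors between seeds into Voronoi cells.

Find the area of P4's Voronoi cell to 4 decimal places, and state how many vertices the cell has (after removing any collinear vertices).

1. box [0,11]×[0,50]: [(0, 0) (11, 0) (11, 50) (0, 50)]
2. ⊥bis P4·P0 via (6.78,38.52): [(0, 30.7107) (0, 0) (11, 0) (11, 43.3807)]  |A|=407.5024
3. ⊥bis P4·P1 via (7.36,34.675): [(6.4043, 38.0873) (11, 21.6782) (11, 43.3807)]  |A|=49.8688
4. ⊥bis P4·P2 via (6.545,20.595): [(6.4043, 38.0873) (11, 21.6782) (11, 43.3807)]  |A|=49.8688
5. ⊥bis P4·P3 via (8.275,38.505): [(6.5981, 37.3954) (11, 21.6782) (11, 40.3081)]  |A|=41.0035
6. ⊥bis P4·P5 via (6.225,31.265): [(6.5981, 37.3954) (9.0808, 28.5309) (11, 26.6934) (11, 40.3081)]  |A|=36.1908
7. ⊥bis P4·P6 via (5.535,41.625): [(6.5981, 37.3954) (9.0808, 28.5309) (11, 26.6934) (11, 40.3081)]  |A|=36.1908
8. ⊥bis P4·P7 via (6.91,22.275): [(6.5981, 37.3954) (9.0808, 28.5309) (11, 26.6934) (11, 40.3081)]  |A|=36.1908
9. canonical 4-gon: [(6.5981, 37.3954) (9.0808, 28.5309) (11, 26.6934) (11, 40.3081)]
10. shoelace: 36.1908

Area of P4's cell: 36.1908 (4 vertices)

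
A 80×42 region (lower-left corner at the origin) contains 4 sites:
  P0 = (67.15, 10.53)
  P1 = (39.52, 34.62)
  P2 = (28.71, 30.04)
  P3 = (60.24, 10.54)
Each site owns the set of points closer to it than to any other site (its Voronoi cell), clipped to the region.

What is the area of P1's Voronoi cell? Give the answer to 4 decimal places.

1. box [0,80]×[0,42]: [(0, 0) (80, 0) (80, 42) (0, 42)]
2. ⊥bis P1·P0 via (53.335,22.575): [(0, 0) (33.6523, 0) (70.2712, 42) (0, 42)]  |A|=2182.3952
3. ⊥bis P1·P2 via (34.115,32.33): [(43.1819, 10.9299) (70.2712, 42) (30.018, 42)]  |A|=625.337
4. ⊥bis P1·P3 via (49.88,22.58): [(41.3541, 15.2438) (63.7297, 34.4972) (70.2712, 42) (30.018, 42)]  |A|=559.4788
5. canonical 4-gon: [(41.3541, 15.2438) (63.7297, 34.4972) (70.2712, 42) (30.018, 42)]
6. shoelace: 559.4788

Area of P1's cell: 559.4788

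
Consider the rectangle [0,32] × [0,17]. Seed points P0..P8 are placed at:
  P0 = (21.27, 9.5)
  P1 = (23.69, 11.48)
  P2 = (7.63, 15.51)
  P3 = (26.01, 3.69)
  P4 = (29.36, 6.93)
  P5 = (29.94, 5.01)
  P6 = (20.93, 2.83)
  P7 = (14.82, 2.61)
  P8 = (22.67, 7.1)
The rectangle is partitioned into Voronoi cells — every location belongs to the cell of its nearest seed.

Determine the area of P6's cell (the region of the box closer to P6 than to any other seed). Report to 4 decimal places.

1. box [0,32]×[0,17]: [(0, 0) (32, 0) (32, 17) (0, 17)]
2. ⊥bis P6·P0 via (21.1,6.165): [(0, 7.2406) (0, 0) (32, 0) (32, 5.6094)]  |A|=205.599
3. ⊥bis P6·P1 via (22.31,7.155): [(26.2327, 5.9034) (0, 7.2406) (0, 0) (32, 0) (32, 4.0632)]  |A|=201.1403
4. ⊥bis P6·P2 via (14.28,9.17): [(26.2327, 5.9034) (11.8639, 6.6358) (5.5375, 0) (32, 0) (32, 4.0632)]  |A|=139.8167
5. ⊥bis P6·P3 via (23.47,3.26): [(22.9946, 6.0684) (11.8639, 6.6358) (5.5375, 0) (24.0219, 0)]  |A|=94.8107
6. ⊥bis P6·P4 via (25.145,4.88): [(22.9946, 6.0684) (11.8639, 6.6358) (5.5375, 0) (24.0219, 0)]  |A|=94.8107
7. ⊥bis P6·P5 via (25.435,3.92): [(22.9946, 6.0684) (11.8639, 6.6358) (5.5375, 0) (24.0219, 0)]  |A|=94.8107
8. ⊥bis P6·P7 via (17.875,2.72): [(22.9946, 6.0684) (17.7448, 6.336) (17.9729, 0) (24.0219, 0)]  |A|=34.9546
9. ⊥bis P6·P8 via (21.8,4.965): [(23.2837, 4.3604) (18.5342, 6.2958) (17.7448, 6.336) (17.9729, 0) (24.0219, 0)]  |A|=31.1783
10. canonical 5-gon: [(23.2837, 4.3604) (18.5342, 6.2958) (17.7448, 6.336) (17.9729, 0) (24.0219, 0)]
11. shoelace: 31.1783

Area of P6's cell: 31.1783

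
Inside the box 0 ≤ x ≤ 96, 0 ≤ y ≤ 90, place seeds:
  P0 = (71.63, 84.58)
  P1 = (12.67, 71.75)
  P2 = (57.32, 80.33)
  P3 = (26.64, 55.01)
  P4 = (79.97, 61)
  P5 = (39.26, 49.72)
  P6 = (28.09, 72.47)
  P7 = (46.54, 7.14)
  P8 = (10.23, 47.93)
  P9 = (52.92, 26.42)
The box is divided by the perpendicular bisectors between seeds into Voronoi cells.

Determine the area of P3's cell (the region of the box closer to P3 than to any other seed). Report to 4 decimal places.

Area of P3's cell: 337.9515

1. box [0,96]×[0,90]: [(0, 0) (96, 0) (96, 90) (0, 90)]
2. ⊥bis P3·P0 via (49.135,69.795): [(0, 0) (95.0083, 0) (35.8551, 90) (0, 90)]  |A|=5888.8522
3. ⊥bis P3·P1 via (19.655,63.38): [(0, 46.9774) (0, 0) (95.0083, 0) (41.4156, 81.5398)]  |A|=4846.2775
4. ⊥bis P3·P2 via (41.98,67.67): [(34.9715, 76.1621) (0, 46.9774) (0, 0) (95.0083, 0) (83.9807, 16.7782)]  |A|=4523.1605
5. ⊥bis P3·P4 via (53.305,58.005): [(53.8325, 53.3084) (34.9715, 76.1621) (0, 46.9774) (0, 0) (59.8201, 0)]  |A|=3533.752
6. ⊥bis P3·P5 via (32.95,52.365): [(40.2461, 69.7709) (34.9715, 76.1621) (0, 46.9774) (0, 0) (10.9999, 0)]  |A|=1517.7868
7. ⊥bis P3·P6 via (27.365,63.74): [(37.3698, 62.9091) (20.7451, 64.2898) (0, 46.9774) (0, 0) (10.9999, 0)]  |A|=1381.9912
8. ⊥bis P3·P7 via (36.59,31.075): [(21.3743, 24.7497) (37.3698, 62.9091) (20.7451, 64.2898) (0, 46.9774) (0, 15.8642)]  |A|=1076.3263
9. ⊥bis P3·P8 via (18.435,51.47): [(25.6069, 34.847) (37.3698, 62.9091) (20.7451, 64.2898) (14.9798, 59.4784)]  |A|=337.9515
10. ⊥bis P3·P9 via (39.78,40.715): [(25.6069, 34.847) (37.3698, 62.9091) (20.7451, 64.2898) (14.9798, 59.4784)]  |A|=337.9515
11. canonical 4-gon: [(25.6069, 34.847) (37.3698, 62.9091) (20.7451, 64.2898) (14.9798, 59.4784)]
12. shoelace: 337.9515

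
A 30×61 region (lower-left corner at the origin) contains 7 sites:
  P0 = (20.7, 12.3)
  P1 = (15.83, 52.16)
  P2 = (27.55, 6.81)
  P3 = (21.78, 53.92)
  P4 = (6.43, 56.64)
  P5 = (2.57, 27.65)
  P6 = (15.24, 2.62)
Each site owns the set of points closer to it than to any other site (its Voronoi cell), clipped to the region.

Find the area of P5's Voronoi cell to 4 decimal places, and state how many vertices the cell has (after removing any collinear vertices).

1. box [0,30]×[0,61]: [(0, 0) (30, 0) (30, 61) (0, 61)]
2. ⊥bis P5·P0 via (11.635,19.975): [(0, 6.2328) (30, 41.666) (30, 61) (0, 61)]  |A|=1111.5172
3. ⊥bis P5·P1 via (9.2,39.905): [(0, 44.8822) (0, 6.2328) (22.443, 32.7405)]  |A|=433.7053
4. ⊥bis P5·P2 via (15.06,17.23): [(0, 44.8822) (0, 6.2328) (22.443, 32.7405)]  |A|=433.7053
5. ⊥bis P5·P3 via (12.175,40.785): [(0, 44.8822) (0, 6.2328) (22.443, 32.7405)]  |A|=433.7053
6. ⊥bis P5·P4 via (4.5,42.145): [(5.2422, 42.0462) (0, 42.7442) (0, 6.2328) (22.443, 32.7405)]  |A|=428.1012
7. ⊥bis P5·P6 via (8.905,15.135): [(5.2422, 42.0462) (0, 42.7442) (0, 10.6274) (6.5113, 13.9233) (22.443, 32.7405)]  |A|=413.7943
8. canonical 5-gon: [(5.2422, 42.0462) (0, 42.7442) (0, 10.6274) (6.5113, 13.9233) (22.443, 32.7405)]
9. shoelace: 413.7943

Area of P5's cell: 413.7943 (5 vertices)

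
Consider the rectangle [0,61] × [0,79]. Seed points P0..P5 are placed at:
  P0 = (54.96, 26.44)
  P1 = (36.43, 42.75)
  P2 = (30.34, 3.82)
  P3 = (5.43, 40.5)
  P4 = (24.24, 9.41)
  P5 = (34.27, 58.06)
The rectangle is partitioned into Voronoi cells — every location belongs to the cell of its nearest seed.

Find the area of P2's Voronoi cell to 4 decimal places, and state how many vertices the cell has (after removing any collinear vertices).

1. box [0,61]×[0,79]: [(0, 0) (61, 0) (61, 79) (0, 79)]
2. ⊥bis P2·P0 via (42.65,15.13): [(0, 61.551) (0, 0) (56.5509, 0)]  |A|=1740.3828
3. ⊥bis P2·P1 via (33.385,23.285): [(35.455, 22.9612) (0, 28.5076) (0, 0) (56.5509, 0)]  |A|=1154.6057
4. ⊥bis P2·P3 via (17.885,22.16): [(35.455, 22.9612) (22.1334, 25.0451) (0, 10.014) (0, 0) (56.5509, 0)]  |A|=949.9431
5. ⊥bis P2·P4 via (27.29,6.615): [(38.8667, 19.2479) (21.2281, 0) (56.5509, 0)]  |A|=339.9446
6. ⊥bis P2·P5 via (32.305,30.94): [(38.8667, 19.2479) (21.2281, 0) (56.5509, 0)]  |A|=339.9446
7. canonical 3-gon: [(38.8667, 19.2479) (21.2281, 0) (56.5509, 0)]
8. shoelace: 339.9446

Area of P2's cell: 339.9446 (3 vertices)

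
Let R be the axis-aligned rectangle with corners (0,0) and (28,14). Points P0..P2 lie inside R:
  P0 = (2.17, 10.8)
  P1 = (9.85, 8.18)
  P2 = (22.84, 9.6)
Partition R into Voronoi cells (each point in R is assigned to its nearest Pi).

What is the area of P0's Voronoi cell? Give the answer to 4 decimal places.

Area of P0's cell: 72.2477

1. box [0,28]×[0,14]: [(0, 0) (28, 0) (28, 14) (0, 14)]
2. ⊥bis P0·P1 via (6.01,9.49): [(0, 0) (2.7725, 0) (7.5486, 14) (0, 14)]  |A|=72.2477
3. ⊥bis P0·P2 via (12.505,10.2): [(0, 0) (2.7725, 0) (7.5486, 14) (0, 14)]  |A|=72.2477
4. canonical 4-gon: [(0, 0) (2.7725, 0) (7.5486, 14) (0, 14)]
5. shoelace: 72.2477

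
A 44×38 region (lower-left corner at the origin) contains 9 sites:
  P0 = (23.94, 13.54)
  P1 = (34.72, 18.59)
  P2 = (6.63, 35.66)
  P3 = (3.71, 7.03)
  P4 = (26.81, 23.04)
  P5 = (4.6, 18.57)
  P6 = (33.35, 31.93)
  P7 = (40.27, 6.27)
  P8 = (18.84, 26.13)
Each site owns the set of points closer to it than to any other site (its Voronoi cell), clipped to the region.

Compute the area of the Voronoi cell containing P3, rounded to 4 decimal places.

1. box [0,44]×[0,38]: [(0, 0) (44, 0) (44, 38) (0, 38)]
2. ⊥bis P3·P0 via (13.825,10.285): [(0, 0) (17.1347, 0) (4.9063, 38) (0, 38)]  |A|=418.7797
3. ⊥bis P3·P1 via (19.215,12.81): [(0, 0) (17.1347, 0) (4.9063, 38) (0, 38)]  |A|=418.7797
4. ⊥bis P3·P2 via (5.17,21.345): [(0, 21.8723) (0, 0) (17.1347, 0) (10.4388, 20.8076)]  |A|=292.4268
5. ⊥bis P3·P4 via (15.26,15.035): [(0, 21.8723) (0, 0) (17.1347, 0) (10.4388, 20.8076)]  |A|=292.4268
6. ⊥bis P3·P5 via (4.155,12.8): [(0, 13.1204) (0, 0) (17.1347, 0) (13.2412, 12.0992)]  |A|=190.5236
7. ⊥bis P3·P6 via (18.53,19.48): [(0, 13.1204) (0, 0) (17.1347, 0) (13.2412, 12.0992)]  |A|=190.5236
8. ⊥bis P3·P7 via (21.99,6.65): [(0, 13.1204) (0, 0) (17.1347, 0) (13.2412, 12.0992)]  |A|=190.5236
9. ⊥bis P3·P8 via (11.275,16.58): [(0, 13.1204) (0, 0) (17.1347, 0) (13.2412, 12.0992)]  |A|=190.5236
10. canonical 4-gon: [(0, 13.1204) (0, 0) (17.1347, 0) (13.2412, 12.0992)]
11. shoelace: 190.5236

Area of P3's cell: 190.5236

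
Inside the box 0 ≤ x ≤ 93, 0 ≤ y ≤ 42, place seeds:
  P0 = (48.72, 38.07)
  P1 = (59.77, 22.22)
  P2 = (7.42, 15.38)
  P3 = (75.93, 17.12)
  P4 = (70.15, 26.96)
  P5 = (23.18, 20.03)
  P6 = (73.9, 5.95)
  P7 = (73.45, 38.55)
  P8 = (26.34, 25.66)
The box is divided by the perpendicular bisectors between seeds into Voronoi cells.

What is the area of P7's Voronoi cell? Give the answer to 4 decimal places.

1. box [0,93]×[0,42]: [(0, 0) (93, 0) (93, 42) (0, 42)]
2. ⊥bis P7·P0 via (61.085,38.31): [(61.8286, 0) (93, 0) (93, 42) (61.0134, 42)]  |A|=1326.3188
3. ⊥bis P7·P1 via (66.61,30.385): [(61.15, 34.9589) (93, 8.2775) (93, 42) (61.0134, 42)]  |A|=649.6399
4. ⊥bis P7·P2 via (40.435,26.965): [(61.15, 34.9589) (93, 8.2775) (93, 42) (61.0134, 42)]  |A|=649.6399
5. ⊥bis P7·P3 via (74.69,27.835): [(61.15, 34.9589) (70.2652, 27.3229) (93, 29.9539) (93, 42) (61.0134, 42)]  |A|=403.2356
6. ⊥bis P7·P4 via (71.8,32.755): [(61.1339, 35.7919) (84.9212, 29.019) (93, 29.9539) (93, 42) (61.0134, 42)]  |A|=329.6961
7. ⊥bis P7·P5 via (48.315,29.29): [(61.1339, 35.7919) (84.9212, 29.019) (93, 29.9539) (93, 42) (61.0134, 42)]  |A|=329.6961
8. ⊥bis P7·P6 via (73.675,22.25): [(61.1339, 35.7919) (84.9212, 29.019) (93, 29.9539) (93, 42) (61.0134, 42)]  |A|=329.6961
9. ⊥bis P7·P8 via (49.895,32.105): [(61.1339, 35.7919) (84.9212, 29.019) (93, 29.9539) (93, 42) (61.0134, 42)]  |A|=329.6961
10. canonical 5-gon: [(61.1339, 35.7919) (84.9212, 29.019) (93, 29.9539) (93, 42) (61.0134, 42)]
11. shoelace: 329.6961

Area of P7's cell: 329.6961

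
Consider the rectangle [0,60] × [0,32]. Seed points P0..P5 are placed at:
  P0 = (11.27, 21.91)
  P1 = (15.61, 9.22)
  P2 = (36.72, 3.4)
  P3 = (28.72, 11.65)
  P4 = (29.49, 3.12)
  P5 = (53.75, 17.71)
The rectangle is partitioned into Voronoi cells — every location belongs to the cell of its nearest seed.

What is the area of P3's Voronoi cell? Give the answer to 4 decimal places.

Area of P3's cell: 365.2180

1. box [0,60]×[0,32]: [(0, 0) (60, 0) (60, 32) (0, 32)]
2. ⊥bis P3·P0 via (19.995,16.78): [(10.1289, 0) (60, 0) (60, 32) (28.9438, 32)]  |A|=1294.8356
3. ⊥bis P3·P1 via (22.165,10.435): [(20.7507, 18.0653) (24.0992, 0) (60, 0) (60, 32) (28.9438, 32)]  |A|=1168.6476
4. ⊥bis P3·P2 via (32.72,7.525): [(20.7507, 18.0653) (24.0992, 0) (24.9598, 0) (57.9598, 32) (28.9438, 32)]  |A|=575.3626
5. ⊥bis P3·P4 via (29.105,7.385): [(20.7507, 18.0653) (22.8352, 6.819) (32.9319, 7.7305) (57.9598, 32) (28.9438, 32)]  |A|=537.0353
6. ⊥bis P3·P5 via (41.235,14.68): [(20.7507, 18.0653) (22.8352, 6.819) (32.9319, 7.7305) (41.0189, 15.5724) (37.0417, 32) (28.9438, 32)]  |A|=365.218
7. canonical 6-gon: [(20.7507, 18.0653) (22.8352, 6.819) (32.9319, 7.7305) (41.0189, 15.5724) (37.0417, 32) (28.9438, 32)]
8. shoelace: 365.218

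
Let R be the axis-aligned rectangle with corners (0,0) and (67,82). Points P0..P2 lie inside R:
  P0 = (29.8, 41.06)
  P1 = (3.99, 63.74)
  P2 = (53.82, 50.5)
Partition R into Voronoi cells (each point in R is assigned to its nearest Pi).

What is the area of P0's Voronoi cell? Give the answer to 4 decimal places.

Area of P0's cell: 2627.3976

1. box [0,67]×[0,82]: [(0, 0) (67, 0) (67, 82) (0, 82)]
2. ⊥bis P0·P1 via (16.895,52.4): [(0, 33.1734) (0, 0) (67, 0) (67, 82) (42.9054, 82)]  |A|=4446.5374
3. ⊥bis P0·P2 via (41.81,45.78): [(32.3128, 69.9456) (0, 33.1734) (0, 0) (59.8018, 0)]  |A|=2627.3976
4. canonical 4-gon: [(32.3128, 69.9456) (0, 33.1734) (0, 0) (59.8018, 0)]
5. shoelace: 2627.3976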